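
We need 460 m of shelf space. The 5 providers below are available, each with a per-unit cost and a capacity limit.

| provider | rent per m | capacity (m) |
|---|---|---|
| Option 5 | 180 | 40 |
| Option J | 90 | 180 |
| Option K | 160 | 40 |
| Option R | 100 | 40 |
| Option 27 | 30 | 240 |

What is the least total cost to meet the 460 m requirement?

27400

Fill from the cheapest provider first.
Take 240 from Option 27 at 30 → need 220 more.
Option J at 90: take all 180 m → 40 still needed.
Take 40 from Option R at 100 → need 0 more.
Option K, Option 5: unused.
Cost = 240×30 + 180×90 + 40×100 = 27400.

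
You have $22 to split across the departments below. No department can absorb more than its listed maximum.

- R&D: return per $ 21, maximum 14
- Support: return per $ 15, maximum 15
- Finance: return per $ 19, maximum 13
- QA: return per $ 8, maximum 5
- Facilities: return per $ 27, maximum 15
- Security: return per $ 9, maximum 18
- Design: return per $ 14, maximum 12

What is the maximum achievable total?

552

Order the departments by return per $: Facilities 27 > R&D 21 > Finance 19 > Support 15 > Design 14 > Security 9 > QA 8.
Give Facilities 15 to hit its cap of 15 ; 7 left.
R&D has room for 14 but only 7 remain, so it gets 7.
Total = 21×7 + 27×15 = 552.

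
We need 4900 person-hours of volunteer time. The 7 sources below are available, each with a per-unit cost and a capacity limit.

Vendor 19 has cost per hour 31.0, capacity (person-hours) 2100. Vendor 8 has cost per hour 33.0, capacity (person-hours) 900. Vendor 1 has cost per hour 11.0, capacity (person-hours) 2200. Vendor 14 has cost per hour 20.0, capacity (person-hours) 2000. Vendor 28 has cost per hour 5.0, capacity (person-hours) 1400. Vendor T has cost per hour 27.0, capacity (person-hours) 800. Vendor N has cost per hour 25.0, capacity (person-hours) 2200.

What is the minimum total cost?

Fill from the cheapest source first.
Vendor 28 (5.0): use full 1400 → 3500 person-hours to go.
Vendor 1 at 11.0: take all 2200 person-hours → 1300 still needed.
Take 1300 from Vendor 14 at 20.0 to finish.
Vendor N, Vendor T, Vendor 19, Vendor 8: unused.
Cost = 1400×5.0 + 2200×11.0 + 1300×20.0 = 57200.

57200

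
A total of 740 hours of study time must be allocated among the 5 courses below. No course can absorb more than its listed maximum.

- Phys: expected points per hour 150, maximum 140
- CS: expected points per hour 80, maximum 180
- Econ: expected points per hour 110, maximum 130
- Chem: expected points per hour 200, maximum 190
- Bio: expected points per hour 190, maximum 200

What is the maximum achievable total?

117700

Order the courses by expected points per hour: Chem 200 > Bio 190 > Phys 150 > Econ 110 > CS 80.
Chem takes 190 to reach its cap of 190 — 550 left.
Give Bio 200 to hit its cap of 200 — 350 left.
Phys: +140 to 140 (cap) — 210 left.
Econ takes 130 to reach its cap of 130 — 80 left.
Only 80 left; CS takes them to reach 80.
Total = 150×140 + 80×80 + 110×130 + 200×190 + 190×200 = 117700.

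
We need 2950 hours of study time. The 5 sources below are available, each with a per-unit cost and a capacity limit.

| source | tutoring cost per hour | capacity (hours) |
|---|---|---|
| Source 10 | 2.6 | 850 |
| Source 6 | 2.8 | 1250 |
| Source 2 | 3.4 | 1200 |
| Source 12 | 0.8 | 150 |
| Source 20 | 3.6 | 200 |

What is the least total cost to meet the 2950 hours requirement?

8210

Fill from the cheapest source first.
Take 150 from Source 12 at 0.8 — need 2800 more.
Source 10 (2.6): use full 850 — 1950 hours to go.
Source 6 at 2.8: take all 1250 hours — 700 still needed.
Take 700 from Source 2 at 3.4 to finish.
Source 20: unused.
Cost = 150×0.8 + 850×2.6 + 1250×2.8 + 700×3.4 = 8210.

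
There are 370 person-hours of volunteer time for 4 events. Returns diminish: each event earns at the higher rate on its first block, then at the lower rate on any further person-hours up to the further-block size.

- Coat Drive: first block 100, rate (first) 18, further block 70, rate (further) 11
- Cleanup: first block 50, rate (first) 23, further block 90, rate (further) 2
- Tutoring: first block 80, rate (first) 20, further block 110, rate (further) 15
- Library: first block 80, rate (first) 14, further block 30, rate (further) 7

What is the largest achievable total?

6620

Order all 8 blocks by rate: Cleanup/first 23 > Tutoring/first 20 > Coat Drive/first 18 > Tutoring/second 15 > Library/first 14 > Coat Drive/second 11 > Library/second 7 > Cleanup/second 2.
Fill Cleanup first block (50 at 23) → 320 left.
Fill Tutoring first block (80 at 20) → 240 left.
Coat Drive/first (18): +100 → 140 left.
Fill Tutoring second block (110 at 15) → 30 left.
Library/first: +30 of 80 at 14; pool empty.
Total = 23×50 + 20×80 + 18×100 + 15×110 + 14×30 = 6620.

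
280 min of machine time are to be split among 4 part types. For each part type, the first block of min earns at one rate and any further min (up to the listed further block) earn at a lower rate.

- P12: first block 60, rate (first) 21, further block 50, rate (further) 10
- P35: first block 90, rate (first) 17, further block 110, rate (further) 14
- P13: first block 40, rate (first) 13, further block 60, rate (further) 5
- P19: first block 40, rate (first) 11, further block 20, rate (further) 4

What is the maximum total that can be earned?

4590

Order all 8 blocks by rate: P12/tier1 21 > P35/tier1 17 > P35/tier2 14 > P13/tier1 13 > P19/tier1 11 > P12/tier2 10 > P13/tier2 5 > P19/tier2 4.
P12/tier1 (21): +60 — 220 left.
Fill P35 tier1 block (90 at 17) — 130 left.
P35/tier2 (14): +110 — 20 left.
P13/tier1: +20 of 40 at 13; pool empty.
Total = 21×60 + 17×90 + 14×110 + 13×20 = 4590.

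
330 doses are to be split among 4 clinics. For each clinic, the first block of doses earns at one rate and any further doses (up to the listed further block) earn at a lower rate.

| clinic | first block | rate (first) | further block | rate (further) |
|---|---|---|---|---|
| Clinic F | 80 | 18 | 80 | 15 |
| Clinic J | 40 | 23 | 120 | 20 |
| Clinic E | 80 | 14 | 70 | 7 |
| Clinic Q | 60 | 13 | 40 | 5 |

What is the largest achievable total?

6100

Order all 8 blocks by rate: Clinic J/T1 23 > Clinic J/T2 20 > Clinic F/T1 18 > Clinic F/T2 15 > Clinic E/T1 14 > Clinic Q/T1 13 > Clinic E/T2 7 > Clinic Q/T2 5.
Fill Clinic J T1 block (40 at 23) ; 290 left.
Clinic J T2 at 20: fill all 120 ; 170 left.
Clinic F T1 at 18: fill all 80 ; 90 left.
Fill Clinic F T2 block (80 at 15) ; 10 left.
Clinic E T1 at 14: only 10 left, fill 10.
Total = 23×40 + 20×120 + 18×80 + 15×80 + 14×10 = 6100.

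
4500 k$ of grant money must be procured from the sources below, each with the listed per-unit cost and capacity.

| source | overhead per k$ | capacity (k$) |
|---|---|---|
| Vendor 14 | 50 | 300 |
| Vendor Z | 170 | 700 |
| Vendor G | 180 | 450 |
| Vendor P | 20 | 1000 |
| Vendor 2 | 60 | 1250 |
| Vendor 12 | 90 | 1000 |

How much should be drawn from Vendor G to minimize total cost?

Use sources in increasing cost order.
Vendor P (20): use full 1000 ; 3500 k$ to go.
Vendor 14 at 50: take all 300 k$ ; 3200 still needed.
Take 1250 from Vendor 2 at 60 ; need 1950 more.
Vendor 12 at 90: take all 1000 k$ ; 950 still needed.
Take 700 from Vendor Z at 170 ; need 250 more.
Vendor G at 180: take 250 of its 450 ; requirement met.

250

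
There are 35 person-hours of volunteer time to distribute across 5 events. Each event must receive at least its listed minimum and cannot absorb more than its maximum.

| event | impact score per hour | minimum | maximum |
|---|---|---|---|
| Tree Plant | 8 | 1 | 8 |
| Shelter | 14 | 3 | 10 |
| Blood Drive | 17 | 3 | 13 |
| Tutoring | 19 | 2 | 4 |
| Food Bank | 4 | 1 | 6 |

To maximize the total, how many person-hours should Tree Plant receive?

Meeting every minimum uses 1+3+3+2+1 = 10 person-hours, leaving 25.
Order the events by impact score per hour: Tutoring 19 > Blood Drive 17 > Shelter 14 > Tree Plant 8 > Food Bank 4.
Tutoring takes 2 more to reach its cap of 4 ; 23 left.
Blood Drive takes 10 more to reach its cap of 13 ; 13 left.
Give Shelter 7 more to hit its cap of 10 ; 6 left.
Tree Plant has room for 7 more but only 6 remain, so it gets 7.

7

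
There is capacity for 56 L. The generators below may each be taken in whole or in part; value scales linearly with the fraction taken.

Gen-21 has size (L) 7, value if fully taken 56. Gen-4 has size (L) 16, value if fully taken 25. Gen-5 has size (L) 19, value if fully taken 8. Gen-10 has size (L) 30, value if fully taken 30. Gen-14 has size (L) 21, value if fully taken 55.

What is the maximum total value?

148

Sort by value density: Gen-21 56/7≈8, Gen-14 55/21≈2.62, Gen-4 25/16≈1.56, Gen-10 30/30≈1, Gen-5 8/19≈0.421.
Take all of Gen-21 (7 L, value 56) → 49 L left.
Take all of Gen-14 (21 L, value 55) → 28 L left.
Gen-4: take in full, 16 L for value 25 → 12 left.
12 L left: a 12/30 share of Gen-10 gives 30×12/30 = 12.
Total value = 148.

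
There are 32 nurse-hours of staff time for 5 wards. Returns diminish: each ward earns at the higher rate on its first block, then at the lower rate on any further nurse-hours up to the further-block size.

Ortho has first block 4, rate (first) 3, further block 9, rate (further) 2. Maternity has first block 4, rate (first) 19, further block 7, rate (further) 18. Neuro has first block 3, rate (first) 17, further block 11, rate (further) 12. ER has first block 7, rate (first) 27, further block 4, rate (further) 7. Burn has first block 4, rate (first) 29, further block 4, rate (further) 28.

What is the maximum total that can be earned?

Treat each block as its own option and order by rate: Burn/T1 29 > Burn/T2 28 > ER/T1 27 > Maternity/T1 19 > Maternity/T2 18 > Neuro/T1 17 > Neuro/T2 12 > ER/T2 7 > Ortho/T1 3 > Ortho/T2 2.
Burn/T1 (29): +4 ; 28 left.
Fill Burn T2 block (4 at 28) ; 24 left.
Fill ER T1 block (7 at 27) ; 17 left.
Maternity/T1 (19): +4 ; 13 left.
Fill Maternity T2 block (7 at 18) ; 6 left.
Neuro T1 at 17: fill all 3 ; 3 left.
3 remain; put them into Neuro T2 at 12.
Total = 29×4 + 28×4 + 27×7 + 19×4 + 18×7 + 17×3 + 12×3 = 706.

706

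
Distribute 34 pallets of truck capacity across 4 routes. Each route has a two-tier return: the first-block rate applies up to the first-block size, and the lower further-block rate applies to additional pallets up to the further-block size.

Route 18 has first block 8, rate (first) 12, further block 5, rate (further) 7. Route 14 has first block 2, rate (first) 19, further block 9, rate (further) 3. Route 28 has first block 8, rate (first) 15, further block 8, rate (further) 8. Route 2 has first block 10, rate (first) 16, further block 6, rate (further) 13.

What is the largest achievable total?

492

Treat each block as its own option and order by rate: Route 14/first 19 > Route 2/first 16 > Route 28/first 15 > Route 2/second 13 > Route 18/first 12 > Route 28/second 8 > Route 18/second 7 > Route 14/second 3.
Fill Route 14 first block (2 at 19) ; 32 left.
Route 2 first at 16: fill all 10 ; 22 left.
Route 28 first at 15: fill all 8 ; 14 left.
Fill Route 2 second block (6 at 13) ; 8 left.
Fill Route 18 first block (8 at 12) ; 0 left.
Total = 19×2 + 16×10 + 15×8 + 13×6 + 12×8 = 492.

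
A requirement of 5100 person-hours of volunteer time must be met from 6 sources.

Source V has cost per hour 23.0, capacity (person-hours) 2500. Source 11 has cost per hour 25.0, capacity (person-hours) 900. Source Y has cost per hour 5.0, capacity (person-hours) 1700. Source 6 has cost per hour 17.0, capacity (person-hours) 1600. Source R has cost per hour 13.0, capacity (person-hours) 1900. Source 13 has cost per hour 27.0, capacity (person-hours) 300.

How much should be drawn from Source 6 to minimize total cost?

1500

Fill from the cheapest source first.
Source Y (5.0): use full 1700 → 3400 person-hours to go.
Source R at 13.0: take all 1900 person-hours → 1500 still needed.
Take 1500 from Source 6 at 17.0 to finish.
Source V, Source 11, Source 13: unused.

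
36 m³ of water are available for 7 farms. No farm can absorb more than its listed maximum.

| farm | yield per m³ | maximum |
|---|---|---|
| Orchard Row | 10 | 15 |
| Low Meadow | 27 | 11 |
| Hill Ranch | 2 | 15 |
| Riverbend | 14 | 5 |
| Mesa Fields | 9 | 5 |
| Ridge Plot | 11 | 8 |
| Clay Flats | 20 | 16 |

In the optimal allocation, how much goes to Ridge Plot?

Order the farms by yield per m³: Low Meadow 27 > Clay Flats 20 > Riverbend 14 > Ridge Plot 11 > Orchard Row 10 > Mesa Fields 9 > Hill Ranch 2.
Give Low Meadow 11 to hit its cap of 11 → 25 left.
Clay Flats: +16 to 16 (cap) → 9 left.
Riverbend takes 5 to reach its cap of 5 → 4 left.
Ridge Plot has room for 8 but only 4 remain, so it gets 4.

4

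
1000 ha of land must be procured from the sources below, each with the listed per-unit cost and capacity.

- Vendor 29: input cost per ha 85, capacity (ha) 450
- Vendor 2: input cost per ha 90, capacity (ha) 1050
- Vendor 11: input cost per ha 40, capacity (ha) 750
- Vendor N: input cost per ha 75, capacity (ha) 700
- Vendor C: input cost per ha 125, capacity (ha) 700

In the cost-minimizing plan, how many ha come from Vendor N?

250

Cheapest first:
Vendor 11 (40): use full 750 → 250 ha to go.
Vendor N (75): take the remaining 250 → done.
Vendor 29, Vendor 2, Vendor C: unused.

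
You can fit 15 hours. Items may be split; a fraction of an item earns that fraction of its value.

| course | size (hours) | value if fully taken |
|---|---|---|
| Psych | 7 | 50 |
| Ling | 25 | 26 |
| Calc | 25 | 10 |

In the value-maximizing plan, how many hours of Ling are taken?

Sort by value density: Psych 50/7≈7.14, Ling 26/25≈1.04, Calc 10/25≈0.4.
Take all of Psych (7 hours, value 50) — 8 hours left.
Only 8 hours remain; take 8/25 of Ling for value 26×8/25 = 8.32.

8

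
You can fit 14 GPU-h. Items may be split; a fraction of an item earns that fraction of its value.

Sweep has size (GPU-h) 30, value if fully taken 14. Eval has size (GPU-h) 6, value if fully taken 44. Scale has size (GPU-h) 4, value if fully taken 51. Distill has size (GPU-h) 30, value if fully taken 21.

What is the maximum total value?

Rank by value-to-size ratio: Scale 51/4≈12.8, Eval 44/6≈7.33, Distill 21/30≈0.7, Sweep 14/30≈0.467.
Take all of Scale (4 GPU-h, value 51) ; 10 GPU-h left.
Take all of Eval (6 GPU-h, value 44) ; 4 GPU-h left.
4 GPU-h left: a 4/30 share of Distill gives 21×4/30 = 2.8.
Total value = 97.8.

97.8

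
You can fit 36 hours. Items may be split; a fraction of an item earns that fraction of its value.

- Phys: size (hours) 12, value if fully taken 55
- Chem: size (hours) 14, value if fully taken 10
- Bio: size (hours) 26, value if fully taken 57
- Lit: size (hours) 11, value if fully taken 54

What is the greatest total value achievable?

137.5

Best value per unit of size first: Lit 54/11≈4.91, Phys 55/12≈4.58, Bio 57/26≈2.19, Chem 10/14≈0.714.
Lit: take in full, 11 hours for value 54 — 25 left.
All 12 hours of Phys fit (value 55) — 13 remain.
13 hours left: a 13/26 share of Bio gives 57×13/26 = 28.5.
Total value = 137.5.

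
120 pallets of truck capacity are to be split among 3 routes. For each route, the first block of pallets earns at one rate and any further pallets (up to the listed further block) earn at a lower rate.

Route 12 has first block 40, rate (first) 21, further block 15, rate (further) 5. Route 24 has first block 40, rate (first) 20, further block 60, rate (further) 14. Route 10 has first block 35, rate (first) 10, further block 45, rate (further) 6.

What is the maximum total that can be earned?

2200

Rank every tier by rate: Route 12/tier1 21 > Route 24/tier1 20 > Route 24/tier2 14 > Route 10/tier1 10 > Route 10/tier2 6 > Route 12/tier2 5.
Fill Route 12 tier1 block (40 at 21) ; 80 left.
Fill Route 24 tier1 block (40 at 20) ; 40 left.
Route 24/tier2: +40 of 60 at 14; pool empty.
Total = 21×40 + 20×40 + 14×40 = 2200.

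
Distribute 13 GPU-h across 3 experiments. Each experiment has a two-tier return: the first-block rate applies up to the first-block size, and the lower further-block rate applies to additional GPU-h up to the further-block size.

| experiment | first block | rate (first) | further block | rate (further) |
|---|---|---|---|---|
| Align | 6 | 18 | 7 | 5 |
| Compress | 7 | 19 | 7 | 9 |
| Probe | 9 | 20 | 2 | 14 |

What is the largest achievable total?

256

Treat each block as its own option and order by rate: Probe/tier1 20 > Compress/tier1 19 > Align/tier1 18 > Probe/tier2 14 > Compress/tier2 9 > Align/tier2 5.
Probe tier1 at 20: fill all 9 — 4 left.
4 remain; put them into Compress tier1 at 19.
Total = 20×9 + 19×4 = 256.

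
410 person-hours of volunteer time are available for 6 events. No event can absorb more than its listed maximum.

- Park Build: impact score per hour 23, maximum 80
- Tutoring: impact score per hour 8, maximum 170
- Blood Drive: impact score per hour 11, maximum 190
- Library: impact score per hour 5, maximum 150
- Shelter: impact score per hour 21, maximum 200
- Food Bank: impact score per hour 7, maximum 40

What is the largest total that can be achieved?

Order the events by impact score per hour: Park Build 23 > Shelter 21 > Blood Drive 11 > Tutoring 8 > Food Bank 7 > Library 5.
Park Build takes 80 to reach its cap of 80 — 330 left.
Shelter takes 200 to reach its cap of 200 — 130 left.
Blood Drive has room for 190 but only 130 remain, so it gets 130.
Total = 23×80 + 11×130 + 21×200 = 7470.

7470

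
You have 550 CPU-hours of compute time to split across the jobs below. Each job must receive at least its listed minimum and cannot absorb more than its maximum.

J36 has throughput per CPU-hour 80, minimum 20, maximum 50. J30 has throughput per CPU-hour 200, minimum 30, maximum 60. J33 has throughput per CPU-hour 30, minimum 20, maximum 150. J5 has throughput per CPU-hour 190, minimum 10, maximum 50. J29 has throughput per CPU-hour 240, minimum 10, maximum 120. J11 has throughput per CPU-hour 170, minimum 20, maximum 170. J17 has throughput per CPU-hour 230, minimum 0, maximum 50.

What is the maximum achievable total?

Meeting every minimum uses 20+30+20+10+10+20+0 = 110 CPU-hours, leaving 440.
Highest throughput per CPU-hour first: J29 240 > J17 230 > J30 200 > J5 190 > J11 170 > J36 80 > J33 30.
Give J29 110 more to hit its cap of 120 ; 330 left.
J17: +50 to 50 (cap) ; 280 left.
J30 takes 30 more to reach its cap of 60 ; 250 left.
J5 takes 40 more to reach its cap of 50 ; 210 left.
J11 takes 150 more to reach its cap of 170 ; 60 left.
J36: +30 to 50 (cap) ; 30 left.
J33 has room for 130 more but only 30 remain, so it gets 50.
Total = 80×50 + 200×60 + 30×50 + 190×50 + 240×120 + 170×170 + 230×50 = 96200.

96200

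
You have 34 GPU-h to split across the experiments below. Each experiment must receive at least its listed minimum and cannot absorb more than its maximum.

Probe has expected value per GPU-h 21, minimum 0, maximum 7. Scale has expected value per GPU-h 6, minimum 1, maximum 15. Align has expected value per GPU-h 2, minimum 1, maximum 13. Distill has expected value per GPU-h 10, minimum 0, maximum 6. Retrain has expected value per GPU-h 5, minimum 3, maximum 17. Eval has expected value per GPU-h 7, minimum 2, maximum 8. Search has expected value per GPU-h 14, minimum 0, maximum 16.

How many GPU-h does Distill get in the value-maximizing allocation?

Meeting every minimum uses 0+1+1+0+3+2+0 = 7 GPU-h, leaving 27.
Order the experiments by expected value per GPU-h: Probe 21 > Search 14 > Distill 10 > Eval 7 > Scale 6 > Retrain 5 > Align 2.
Probe: +7 to 7 (cap) — 20 left.
Give Search 16 more to hit its cap of 16 — 4 left.
Distill: +4 (room for 6) → 4. Pool exhausted.

4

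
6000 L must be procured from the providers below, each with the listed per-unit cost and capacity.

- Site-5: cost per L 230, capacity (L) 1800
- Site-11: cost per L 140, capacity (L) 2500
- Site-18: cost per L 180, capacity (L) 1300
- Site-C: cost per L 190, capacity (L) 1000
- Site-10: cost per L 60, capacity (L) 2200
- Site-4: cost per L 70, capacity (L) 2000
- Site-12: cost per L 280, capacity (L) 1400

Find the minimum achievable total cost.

524000

Fill from the cheapest provider first.
Take 2200 from Site-10 at 60 → need 3800 more.
Site-4 (70): use full 2000 → 1800 L to go.
Take 1800 from Site-11 at 140 to finish.
Site-18, Site-C, Site-5, Site-12: unused.
Cost = 2200×60 + 2000×70 + 1800×140 = 524000.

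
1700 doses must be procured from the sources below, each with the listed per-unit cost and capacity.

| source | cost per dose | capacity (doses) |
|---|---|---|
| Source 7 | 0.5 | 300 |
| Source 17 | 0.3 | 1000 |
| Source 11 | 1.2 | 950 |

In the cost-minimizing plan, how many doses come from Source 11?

400

Use sources in increasing cost order.
Source 17 at 0.3: take all 1000 doses — 700 still needed.
Source 7 at 0.5: take all 300 doses — 400 still needed.
Source 11 at 1.2: take 400 of its 950 — requirement met.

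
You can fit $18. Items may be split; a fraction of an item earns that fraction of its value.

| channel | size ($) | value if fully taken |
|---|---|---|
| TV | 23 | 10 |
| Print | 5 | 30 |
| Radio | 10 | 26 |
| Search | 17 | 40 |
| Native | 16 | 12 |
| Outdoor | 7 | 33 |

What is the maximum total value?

Best value per unit of size first: Print 30/5≈6, Outdoor 33/7≈4.71, Radio 26/10≈2.6, Search 40/17≈2.35, Native 12/16≈0.75, TV 10/23≈0.435.
Print: take in full, 5 $ for value 30 ; 13 left.
Outdoor: take in full, 7 $ for value 33 ; 6 left.
Only 6 $ remain; take 6/10 of Radio for value 26×6/10 = 15.6.
Total value = 78.6.

78.6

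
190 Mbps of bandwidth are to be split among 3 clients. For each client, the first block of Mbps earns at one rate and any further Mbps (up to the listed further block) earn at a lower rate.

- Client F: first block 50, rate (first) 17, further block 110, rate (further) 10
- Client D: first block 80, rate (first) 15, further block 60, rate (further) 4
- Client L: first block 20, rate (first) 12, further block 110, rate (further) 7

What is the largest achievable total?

2690

Order all 6 blocks by rate: Client F/T1 17 > Client D/T1 15 > Client L/T1 12 > Client F/T2 10 > Client L/T2 7 > Client D/T2 4.
Client F/T1 (17): +50 ; 140 left.
Client D T1 at 15: fill all 80 ; 60 left.
Client L/T1 (12): +20 ; 40 left.
40 remain; put them into Client F T2 at 10.
Total = 17×50 + 15×80 + 12×20 + 10×40 = 2690.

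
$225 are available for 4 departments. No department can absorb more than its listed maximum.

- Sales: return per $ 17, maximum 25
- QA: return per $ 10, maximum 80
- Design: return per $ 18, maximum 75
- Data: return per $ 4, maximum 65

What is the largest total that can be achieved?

2755

Order the departments by return per $: Design 18 > Sales 17 > QA 10 > Data 4.
Design takes 75 to reach its cap of 75 — 150 left.
Sales takes 25 to reach its cap of 25 — 125 left.
QA: +80 to 80 (cap) — 45 left.
Data has room for 65 but only 45 remain, so it gets 45.
Total = 17×25 + 10×80 + 18×75 + 4×45 = 2755.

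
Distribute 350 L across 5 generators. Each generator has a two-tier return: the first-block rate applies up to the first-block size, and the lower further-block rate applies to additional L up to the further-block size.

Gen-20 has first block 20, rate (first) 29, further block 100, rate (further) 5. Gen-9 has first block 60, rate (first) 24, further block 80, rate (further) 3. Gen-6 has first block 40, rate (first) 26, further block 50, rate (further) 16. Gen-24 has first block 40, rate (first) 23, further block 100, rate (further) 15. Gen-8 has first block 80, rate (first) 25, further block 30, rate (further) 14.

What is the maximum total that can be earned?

Order all 10 blocks by rate: Gen-20/T1 29 > Gen-6/T1 26 > Gen-8/T1 25 > Gen-9/T1 24 > Gen-24/T1 23 > Gen-6/T2 16 > Gen-24/T2 15 > Gen-8/T2 14 > Gen-20/T2 5 > Gen-9/T2 3.
Gen-20/T1 (29): +20 — 330 left.
Gen-6/T1 (26): +40 — 290 left.
Fill Gen-8 T1 block (80 at 25) — 210 left.
Gen-9 T1 at 24: fill all 60 — 150 left.
Gen-24 T1 at 23: fill all 40 — 110 left.
Gen-6 T2 at 16: fill all 50 — 60 left.
Gen-24 T2 at 15: only 60 left, fill 60.
Total = 29×20 + 26×40 + 25×80 + 24×60 + 23×40 + 16×50 + 15×60 = 7680.

7680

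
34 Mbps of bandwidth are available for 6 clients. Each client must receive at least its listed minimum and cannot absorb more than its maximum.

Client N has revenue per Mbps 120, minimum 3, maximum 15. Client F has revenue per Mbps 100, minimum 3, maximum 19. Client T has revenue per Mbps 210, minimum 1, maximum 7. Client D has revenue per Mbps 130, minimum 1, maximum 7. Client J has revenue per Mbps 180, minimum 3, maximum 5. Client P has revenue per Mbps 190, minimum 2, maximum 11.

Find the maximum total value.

5770

Meeting every minimum uses 3+3+1+1+3+2 = 13 Mbps, leaving 21.
Rank by revenue per Mbps: Client T 210 > Client P 190 > Client J 180 > Client D 130 > Client N 120 > Client F 100.
Give Client T 6 more to hit its cap of 7 ; 15 left.
Client P takes 9 more to reach its cap of 11 ; 6 left.
Client J: +2 to 5 (cap) ; 4 left.
Client D: +4 (room for 6) → 5. Pool exhausted.
Total = 120×3 + 100×3 + 210×7 + 130×5 + 180×5 + 190×11 = 5770.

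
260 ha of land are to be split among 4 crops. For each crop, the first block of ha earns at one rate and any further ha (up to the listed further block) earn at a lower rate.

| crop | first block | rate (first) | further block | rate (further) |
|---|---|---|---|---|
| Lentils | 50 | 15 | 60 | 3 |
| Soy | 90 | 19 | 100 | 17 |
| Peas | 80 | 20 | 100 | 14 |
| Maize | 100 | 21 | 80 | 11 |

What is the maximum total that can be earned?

5220

Order all 8 blocks by rate: Maize/tier1 21 > Peas/tier1 20 > Soy/tier1 19 > Soy/tier2 17 > Lentils/tier1 15 > Peas/tier2 14 > Maize/tier2 11 > Lentils/tier2 3.
Maize tier1 at 21: fill all 100 → 160 left.
Peas/tier1 (20): +80 → 80 left.
80 remain; put them into Soy tier1 at 19.
Total = 21×100 + 20×80 + 19×80 = 5220.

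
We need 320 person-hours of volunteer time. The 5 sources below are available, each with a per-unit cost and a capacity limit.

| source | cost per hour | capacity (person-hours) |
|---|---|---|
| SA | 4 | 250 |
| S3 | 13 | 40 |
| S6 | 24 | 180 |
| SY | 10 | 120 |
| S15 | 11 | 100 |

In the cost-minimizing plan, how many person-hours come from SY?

70

Use sources in increasing cost order.
Take 250 from SA at 4 → need 70 more.
SY (10): take the remaining 70 → done.
S15, S3, S6: unused.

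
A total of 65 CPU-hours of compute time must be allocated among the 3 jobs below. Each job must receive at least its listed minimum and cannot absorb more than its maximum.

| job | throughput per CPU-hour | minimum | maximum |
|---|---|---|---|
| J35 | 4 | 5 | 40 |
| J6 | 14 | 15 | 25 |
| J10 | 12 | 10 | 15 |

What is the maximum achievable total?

630

Meeting every minimum uses 5+15+10 = 30 CPU-hours, leaving 35.
Order the jobs by throughput per CPU-hour: J6 14 > J10 12 > J35 4.
J6: +10 to 25 (cap) ; 25 left.
J10: +5 to 15 (cap) ; 20 left.
Only 20 left; J35 takes them to reach 25.
Total = 4×25 + 14×25 + 12×15 = 630.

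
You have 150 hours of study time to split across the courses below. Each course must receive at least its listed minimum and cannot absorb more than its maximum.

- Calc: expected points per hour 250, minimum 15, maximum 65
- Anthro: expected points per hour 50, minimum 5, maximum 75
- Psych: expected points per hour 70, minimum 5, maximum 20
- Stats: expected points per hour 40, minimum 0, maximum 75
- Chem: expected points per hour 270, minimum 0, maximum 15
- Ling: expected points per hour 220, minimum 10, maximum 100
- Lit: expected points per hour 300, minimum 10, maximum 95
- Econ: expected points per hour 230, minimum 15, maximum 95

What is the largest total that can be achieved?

Meeting every minimum uses 15+5+5+0+0+10+10+15 = 60 hours, leaving 90.
Highest expected points per hour first: Lit 300 > Chem 270 > Calc 250 > Econ 230 > Ling 220 > Psych 70 > Anthro 50 > Stats 40.
Lit: +85 to 95 (cap) — 5 left.
Only 5 left; Chem takes them to reach 5.
Total = 250×15 + 50×5 + 70×5 + 270×5 + 220×10 + 300×95 + 230×15 = 39850.

39850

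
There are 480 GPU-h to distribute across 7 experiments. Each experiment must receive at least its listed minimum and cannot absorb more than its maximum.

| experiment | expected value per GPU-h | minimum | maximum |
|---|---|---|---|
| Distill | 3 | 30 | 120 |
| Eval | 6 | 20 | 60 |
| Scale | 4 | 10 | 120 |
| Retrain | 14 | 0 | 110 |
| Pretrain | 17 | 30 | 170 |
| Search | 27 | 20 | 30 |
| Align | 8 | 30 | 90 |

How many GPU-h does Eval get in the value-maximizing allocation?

40

Meeting every minimum uses 30+20+10+0+30+20+30 = 140 GPU-h, leaving 340.
Highest expected value per GPU-h first: Search 27 > Pretrain 17 > Retrain 14 > Align 8 > Eval 6 > Scale 4 > Distill 3.
Search takes 10 more to reach its cap of 30 → 330 left.
Pretrain takes 140 more to reach its cap of 170 → 190 left.
Retrain takes 110 more to reach its cap of 110 → 80 left.
Align: +60 to 90 (cap) → 20 left.
Only 20 left; Eval takes them to reach 40.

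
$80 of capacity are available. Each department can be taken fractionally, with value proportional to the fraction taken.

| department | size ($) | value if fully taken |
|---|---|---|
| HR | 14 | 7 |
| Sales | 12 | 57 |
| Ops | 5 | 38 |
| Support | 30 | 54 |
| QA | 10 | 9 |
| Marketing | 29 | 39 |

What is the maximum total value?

191.6

Rank by value-to-size ratio: Ops 38/5≈7.6, Sales 57/12≈4.75, Support 54/30≈1.8, Marketing 39/29≈1.34, QA 9/10≈0.9, HR 7/14≈0.5.
Take all of Ops (5 $, value 38) — 75 $ left.
Take all of Sales (12 $, value 57) — 63 $ left.
Take all of Support (30 $, value 54) — 33 $ left.
Take all of Marketing (29 $, value 39) — 4 $ left.
Only 4 $ remain; take 4/10 of QA for value 9×4/10 = 3.6.
Total value = 191.6.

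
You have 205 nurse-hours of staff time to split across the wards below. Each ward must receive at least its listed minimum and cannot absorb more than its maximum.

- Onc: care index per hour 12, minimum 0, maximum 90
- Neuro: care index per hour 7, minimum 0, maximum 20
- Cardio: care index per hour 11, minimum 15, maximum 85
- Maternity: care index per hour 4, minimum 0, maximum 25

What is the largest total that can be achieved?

Meeting every minimum uses 0+0+15+0 = 15 nurse-hours, leaving 190.
Order the wards by care index per hour: Onc 12 > Cardio 11 > Neuro 7 > Maternity 4.
Give Onc 90 more to hit its cap of 90 — 100 left.
Cardio: +70 to 85 (cap) — 30 left.
Neuro takes 20 more to reach its cap of 20 — 10 left.
Maternity: +10 (room for 25) → 10. Pool exhausted.
Total = 12×90 + 7×20 + 11×85 + 4×10 = 2195.

2195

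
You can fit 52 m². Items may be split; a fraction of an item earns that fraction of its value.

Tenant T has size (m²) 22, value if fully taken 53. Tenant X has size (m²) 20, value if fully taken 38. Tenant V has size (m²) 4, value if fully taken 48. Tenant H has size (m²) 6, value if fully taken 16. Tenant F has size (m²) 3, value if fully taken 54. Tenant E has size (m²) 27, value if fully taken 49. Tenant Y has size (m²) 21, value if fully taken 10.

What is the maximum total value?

203.3

Sort by value density: Tenant F 54/3≈18, Tenant V 48/4≈12, Tenant H 16/6≈2.67, Tenant T 53/22≈2.41, Tenant X 38/20≈1.9, Tenant E 49/27≈1.81, Tenant Y 10/21≈0.476.
Take all of Tenant F (3 m², value 54) ; 49 m² left.
Tenant V: take in full, 4 m² for value 48 ; 45 left.
All 6 m² of Tenant H fit (value 16) ; 39 remain.
Take all of Tenant T (22 m², value 53) ; 17 m² left.
17 m² left: a 17/20 share of Tenant X gives 38×17/20 = 32.3.
Total value = 203.3.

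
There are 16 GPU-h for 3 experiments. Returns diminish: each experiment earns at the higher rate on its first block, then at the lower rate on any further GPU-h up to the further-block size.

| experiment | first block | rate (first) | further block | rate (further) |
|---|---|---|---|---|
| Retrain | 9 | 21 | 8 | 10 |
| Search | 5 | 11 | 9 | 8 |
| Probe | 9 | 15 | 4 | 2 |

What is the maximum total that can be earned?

Rank every tier by rate: Retrain/first 21 > Probe/first 15 > Search/first 11 > Retrain/second 10 > Search/second 8 > Probe/second 2.
Retrain first at 21: fill all 9 ; 7 left.
Probe first at 15: only 7 left, fill 7.
Total = 21×9 + 15×7 = 294.

294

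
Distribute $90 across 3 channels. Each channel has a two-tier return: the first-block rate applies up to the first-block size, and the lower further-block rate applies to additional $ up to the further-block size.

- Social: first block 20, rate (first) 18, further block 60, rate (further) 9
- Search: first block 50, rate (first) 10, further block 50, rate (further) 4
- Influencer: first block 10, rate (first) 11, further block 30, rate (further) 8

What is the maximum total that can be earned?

1060

Treat each block as its own option and order by rate: Social/first 18 > Influencer/first 11 > Search/first 10 > Social/second 9 > Influencer/second 8 > Search/second 4.
Social first at 18: fill all 20 — 70 left.
Fill Influencer first block (10 at 11) — 60 left.
Search first at 10: fill all 50 — 10 left.
Social/second: +10 of 60 at 9; pool empty.
Total = 18×20 + 11×10 + 10×50 + 9×10 = 1060.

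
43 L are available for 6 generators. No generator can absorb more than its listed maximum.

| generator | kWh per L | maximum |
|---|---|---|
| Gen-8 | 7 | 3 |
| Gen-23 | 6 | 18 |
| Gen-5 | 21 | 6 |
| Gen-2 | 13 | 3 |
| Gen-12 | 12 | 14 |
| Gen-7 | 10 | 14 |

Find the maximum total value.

Highest kWh per L first: Gen-5 21 > Gen-2 13 > Gen-12 12 > Gen-7 10 > Gen-8 7 > Gen-23 6.
Gen-5: +6 to 6 (cap) — 37 left.
Gen-2: +3 to 3 (cap) — 34 left.
Gen-12: +14 to 14 (cap) — 20 left.
Gen-7 takes 14 to reach its cap of 14 — 6 left.
Gen-8: +3 to 3 (cap) — 3 left.
Gen-23: +3 (room for 18) → 3. Pool exhausted.
Total = 7×3 + 6×3 + 21×6 + 13×3 + 12×14 + 10×14 = 512.

512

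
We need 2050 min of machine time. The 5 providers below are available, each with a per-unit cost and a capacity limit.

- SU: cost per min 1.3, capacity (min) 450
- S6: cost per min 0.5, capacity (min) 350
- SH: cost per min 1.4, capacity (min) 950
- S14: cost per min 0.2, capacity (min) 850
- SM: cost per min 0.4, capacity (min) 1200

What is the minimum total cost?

650

Fill from the cheapest provider first.
S14 (0.2): use full 850 — 1200 min to go.
SM at 0.4: take all 1200 min — 0 still needed.
S6, SU, SH: unused.
Cost = 850×0.2 + 1200×0.4 = 650.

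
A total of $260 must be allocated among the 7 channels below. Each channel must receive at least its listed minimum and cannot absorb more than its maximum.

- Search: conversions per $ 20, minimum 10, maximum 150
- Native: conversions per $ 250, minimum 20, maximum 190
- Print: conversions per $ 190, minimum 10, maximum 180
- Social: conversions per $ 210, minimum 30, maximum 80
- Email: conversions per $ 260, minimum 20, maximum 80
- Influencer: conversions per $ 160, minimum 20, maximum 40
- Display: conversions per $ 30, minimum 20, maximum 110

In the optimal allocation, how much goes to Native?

90

Meeting every minimum uses 10+20+10+30+20+20+20 = 130 $, leaving 130.
Highest conversions per $ first: Email 260 > Native 250 > Social 210 > Print 190 > Influencer 160 > Display 30 > Search 20.
Email takes 60 more to reach its cap of 80 ; 70 left.
Native has room for 170 more but only 70 remain, so it gets 90.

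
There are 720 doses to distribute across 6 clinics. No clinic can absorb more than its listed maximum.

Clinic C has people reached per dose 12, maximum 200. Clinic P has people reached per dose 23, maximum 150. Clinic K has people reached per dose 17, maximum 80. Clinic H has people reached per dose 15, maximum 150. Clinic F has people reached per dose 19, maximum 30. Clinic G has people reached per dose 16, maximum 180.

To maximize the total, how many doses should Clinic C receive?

130

Rank by people reached per dose: Clinic P 23 > Clinic F 19 > Clinic K 17 > Clinic G 16 > Clinic H 15 > Clinic C 12.
Clinic P takes 150 to reach its cap of 150 — 570 left.
Clinic F takes 30 to reach its cap of 30 — 540 left.
Give Clinic K 80 to hit its cap of 80 — 460 left.
Give Clinic G 180 to hit its cap of 180 — 280 left.
Give Clinic H 150 to hit its cap of 150 — 130 left.
Only 130 left; Clinic C takes them to reach 130.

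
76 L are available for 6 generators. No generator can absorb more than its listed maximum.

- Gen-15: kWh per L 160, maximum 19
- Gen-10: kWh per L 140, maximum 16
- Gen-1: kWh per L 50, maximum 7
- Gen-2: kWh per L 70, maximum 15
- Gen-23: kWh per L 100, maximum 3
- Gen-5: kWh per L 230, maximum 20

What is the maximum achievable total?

Order the generators by kWh per L: Gen-5 230 > Gen-15 160 > Gen-10 140 > Gen-23 100 > Gen-2 70 > Gen-1 50.
Gen-5 takes 20 to reach its cap of 20 ; 56 left.
Give Gen-15 19 to hit its cap of 19 ; 37 left.
Gen-10: +16 to 16 (cap) ; 21 left.
Give Gen-23 3 to hit its cap of 3 ; 18 left.
Gen-2 takes 15 to reach its cap of 15 ; 3 left.
Only 3 left; Gen-1 takes them to reach 3.
Total = 160×19 + 140×16 + 50×3 + 70×15 + 100×3 + 230×20 = 11380.

11380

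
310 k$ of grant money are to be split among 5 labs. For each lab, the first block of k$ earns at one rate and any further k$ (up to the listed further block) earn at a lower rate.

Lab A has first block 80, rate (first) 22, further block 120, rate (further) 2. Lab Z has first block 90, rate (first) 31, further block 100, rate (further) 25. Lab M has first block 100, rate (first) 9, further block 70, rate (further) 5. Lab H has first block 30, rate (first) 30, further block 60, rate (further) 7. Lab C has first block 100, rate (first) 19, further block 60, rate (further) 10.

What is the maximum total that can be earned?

8140

Order all 10 blocks by rate: Lab Z/T1 31 > Lab H/T1 30 > Lab Z/T2 25 > Lab A/T1 22 > Lab C/T1 19 > Lab C/T2 10 > Lab M/T1 9 > Lab H/T2 7 > Lab M/T2 5 > Lab A/T2 2.
Lab Z T1 at 31: fill all 90 — 220 left.
Lab H T1 at 30: fill all 30 — 190 left.
Lab Z T2 at 25: fill all 100 — 90 left.
Lab A T1 at 22: fill all 80 — 10 left.
Lab C T1 at 19: only 10 left, fill 10.
Total = 31×90 + 30×30 + 25×100 + 22×80 + 19×10 = 8140.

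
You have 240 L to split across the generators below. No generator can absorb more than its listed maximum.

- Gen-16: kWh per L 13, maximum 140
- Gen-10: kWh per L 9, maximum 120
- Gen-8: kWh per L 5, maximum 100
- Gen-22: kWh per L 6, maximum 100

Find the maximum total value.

2720

Highest kWh per L first: Gen-16 13 > Gen-10 9 > Gen-22 6 > Gen-8 5.
Gen-16: +140 to 140 (cap) — 100 left.
Gen-10 has room for 120 but only 100 remain, so it gets 100.
Total = 13×140 + 9×100 = 2720.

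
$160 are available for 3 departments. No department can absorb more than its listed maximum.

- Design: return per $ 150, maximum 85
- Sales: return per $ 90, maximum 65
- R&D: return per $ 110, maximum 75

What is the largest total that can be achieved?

21000

Rank by return per $: Design 150 > R&D 110 > Sales 90.
Design: +85 to 85 (cap) — 75 left.
R&D: +75 to 75 (cap) — 0 left.
Total = 150×85 + 110×75 = 21000.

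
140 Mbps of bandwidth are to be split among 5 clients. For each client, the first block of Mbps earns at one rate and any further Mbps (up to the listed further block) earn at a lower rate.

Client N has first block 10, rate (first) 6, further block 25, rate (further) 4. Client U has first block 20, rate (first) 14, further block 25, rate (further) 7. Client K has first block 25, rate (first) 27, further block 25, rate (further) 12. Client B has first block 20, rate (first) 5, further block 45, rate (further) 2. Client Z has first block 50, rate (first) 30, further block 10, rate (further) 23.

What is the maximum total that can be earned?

Rank every tier by rate: Client Z/tier1 30 > Client K/tier1 27 > Client Z/tier2 23 > Client U/tier1 14 > Client K/tier2 12 > Client U/tier2 7 > Client N/tier1 6 > Client B/tier1 5 > Client N/tier2 4 > Client B/tier2 2.
Client Z/tier1 (30): +50 → 90 left.
Client K tier1 at 27: fill all 25 → 65 left.
Client Z/tier2 (23): +10 → 55 left.
Client U/tier1 (14): +20 → 35 left.
Fill Client K tier2 block (25 at 12) → 10 left.
Client U/tier2: +10 of 25 at 7; pool empty.
Total = 30×50 + 27×25 + 23×10 + 14×20 + 12×25 + 7×10 = 3055.

3055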